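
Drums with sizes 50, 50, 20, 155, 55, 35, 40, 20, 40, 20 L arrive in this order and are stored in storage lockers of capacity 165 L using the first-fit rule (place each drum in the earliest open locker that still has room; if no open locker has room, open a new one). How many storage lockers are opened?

4

  50 → locker 1 (new)  [load 50/165]
  50 → locker 1  [load 100/165]
  20 → locker 1  [load 120/165]
  155 → locker 2 (new)  [load 155/165]
  55 → locker 3 (new)  [load 55/165]
  35 → locker 1  [load 155/165]
  40 → locker 3  [load 95/165]
  20 → locker 3  [load 115/165]
  40 → locker 3  [load 155/165]
  20 → locker 4 (new)  [load 20/165]
4 storage lockers opened.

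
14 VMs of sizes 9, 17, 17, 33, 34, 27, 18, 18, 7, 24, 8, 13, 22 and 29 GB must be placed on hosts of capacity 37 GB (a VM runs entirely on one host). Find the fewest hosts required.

Total = 34 + 33 + 29 + 27 + 24 + 22 + 18 + 18 + 17 + 17 + 13 + 9 + 8 + 7 = 276 GB.
Lower bound: ⌈276/37⌉ = 8 hosts.
A packing using 8 hosts:
  host 1: 34 = 34
  host 2: 33 = 33
  host 3: 29 + 8 = 37
  host 4: 27 + 9 = 36
  host 5: 24 + 13 = 37
  host 6: 22 + 7 = 29
  host 7: 18 + 18 = 36
  host 8: 17 + 17 = 34
This matches the lower bound, so 8 is optimal.

8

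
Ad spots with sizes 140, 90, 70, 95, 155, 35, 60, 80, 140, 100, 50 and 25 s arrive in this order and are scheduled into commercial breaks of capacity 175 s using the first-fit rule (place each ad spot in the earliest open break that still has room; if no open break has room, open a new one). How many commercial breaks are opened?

  140 → break 1 (new)  [load 140/175]
  90 → break 2 (new)  [load 90/175]
  70 → break 2  [load 160/175]
  95 → break 3 (new)  [load 95/175]
  155 → break 4 (new)  [load 155/175]
  35 → break 1  [load 175/175]
  60 → break 3  [load 155/175]
  80 → break 5 (new)  [load 80/175]
  140 → break 6 (new)  [load 140/175]
  100 → break 7 (new)  [load 100/175]
  50 → break 5  [load 130/175]
  25 → break 5  [load 155/175]
7 commercial breaks opened.

7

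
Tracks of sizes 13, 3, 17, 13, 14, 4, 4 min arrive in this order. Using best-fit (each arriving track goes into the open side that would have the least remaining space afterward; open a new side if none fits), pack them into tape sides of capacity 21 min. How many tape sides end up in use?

  13 → side 1 (new)  [load 13/21]
  3 → side 1  [load 16/21]
  17 → side 2 (new)  [load 17/21]
  13 → side 3 (new)  [load 13/21]
  14 → side 4 (new)  [load 14/21]
  4 → side 2  [load 21/21]
  4 → side 1  [load 20/21]
4 tape sides opened.

4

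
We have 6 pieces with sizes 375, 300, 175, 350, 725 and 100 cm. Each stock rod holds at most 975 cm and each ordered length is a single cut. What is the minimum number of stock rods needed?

Total = 725 + 375 + 350 + 300 + 175 + 100 = 2025 cm.
Lower bound: ⌈2025/975⌉ = 3 stock rods.
A packing using 3 stock rods:
  stock rod 1: 725 + 175 = 900
  stock rod 2: 375 + 350 + 100 = 825
  stock rod 3: 300 = 300
This matches the lower bound, so 3 is optimal.

3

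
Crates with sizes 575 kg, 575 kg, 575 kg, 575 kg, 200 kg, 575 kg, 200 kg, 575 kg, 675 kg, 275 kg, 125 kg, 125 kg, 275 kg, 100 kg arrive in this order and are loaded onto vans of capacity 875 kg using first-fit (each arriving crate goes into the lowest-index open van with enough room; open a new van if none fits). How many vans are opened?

7

  575 → van 1 (new)  [load 575/875]
  575 → van 2 (new)  [load 575/875]
  575 → van 3 (new)  [load 575/875]
  575 → van 4 (new)  [load 575/875]
  200 → van 1  [load 775/875]
  575 → van 5 (new)  [load 575/875]
  200 → van 2  [load 775/875]
  575 → van 6 (new)  [load 575/875]
  675 → van 7 (new)  [load 675/875]
  275 → van 3  [load 850/875]
  125 → van 4  [load 700/875]
  125 → van 4  [load 825/875]
  275 → van 5  [load 850/875]
  100 → van 1  [load 875/875]
7 vans opened.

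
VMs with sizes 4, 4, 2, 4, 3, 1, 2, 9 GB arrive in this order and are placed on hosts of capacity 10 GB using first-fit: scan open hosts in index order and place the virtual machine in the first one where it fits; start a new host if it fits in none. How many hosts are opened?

  4 → host 1 (new)  [load 4/10]
  4 → host 1  [load 8/10]
  2 → host 1  [load 10/10]
  4 → host 2 (new)  [load 4/10]
  3 → host 2  [load 7/10]
  1 → host 2  [load 8/10]
  2 → host 2  [load 10/10]
  9 → host 3 (new)  [load 9/10]
3 hosts opened.

3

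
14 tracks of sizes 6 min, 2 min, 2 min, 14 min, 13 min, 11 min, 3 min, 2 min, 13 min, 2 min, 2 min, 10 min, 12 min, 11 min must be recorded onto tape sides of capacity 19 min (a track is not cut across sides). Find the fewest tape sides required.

Total = 14 + 13 + 13 + 12 + 11 + 11 + 10 + 6 + 3 + 2 + 2 + 2 + 2 + 2 = 103 min.
Lower bound: ⌈103/19⌉ = 6 tape sides.
Also, 7 tracks each exceed 19/2 min, and no two of those can share a side, so at least 7 tape sides are needed.
A packing using 7 tape sides:
  side 1: 14 + 3 + 2 = 19
  side 2: 13 + 6 = 19
  side 3: 13 + 2 + 2 + 2 = 19
  side 4: 12 + 2 = 14
  side 5: 11 = 11
  side 6: 11 = 11
  side 7: 10 = 10
This matches the lower bound, so 7 is optimal.

7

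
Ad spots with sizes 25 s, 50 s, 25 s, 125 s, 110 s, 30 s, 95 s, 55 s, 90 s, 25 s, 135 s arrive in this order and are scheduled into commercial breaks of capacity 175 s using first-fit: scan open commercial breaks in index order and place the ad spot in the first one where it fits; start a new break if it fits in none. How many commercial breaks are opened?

  25 → break 1 (new)  [load 25/175]
  50 → break 1  [load 75/175]
  25 → break 1  [load 100/175]
  125 → break 2 (new)  [load 125/175]
  110 → break 3 (new)  [load 110/175]
  30 → break 1  [load 130/175]
  95 → break 4 (new)  [load 95/175]
  55 → break 3  [load 165/175]
  90 → break 5 (new)  [load 90/175]
  25 → break 1  [load 155/175]
  135 → break 6 (new)  [load 135/175]
6 commercial breaks opened.

6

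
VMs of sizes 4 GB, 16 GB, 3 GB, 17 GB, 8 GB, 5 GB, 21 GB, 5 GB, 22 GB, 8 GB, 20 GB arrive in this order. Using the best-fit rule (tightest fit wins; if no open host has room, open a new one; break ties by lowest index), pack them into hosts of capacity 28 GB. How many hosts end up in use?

5

  4 → host 1 (new)  [load 4/28]
  16 → host 1  [load 20/28]
  3 → host 1  [load 23/28]
  17 → host 2 (new)  [load 17/28]
  8 → host 2  [load 25/28]
  5 → host 1  [load 28/28]
  21 → host 3 (new)  [load 21/28]
  5 → host 3  [load 26/28]
  22 → host 4 (new)  [load 22/28]
  8 → host 5 (new)  [load 8/28]
  20 → host 5  [load 28/28]
5 hosts opened.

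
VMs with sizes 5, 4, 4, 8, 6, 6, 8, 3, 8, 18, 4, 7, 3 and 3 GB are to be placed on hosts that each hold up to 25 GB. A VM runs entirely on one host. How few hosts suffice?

4

Total = 18 + 8 + 8 + 8 + 7 + 6 + 6 + 5 + 4 + 4 + 4 + 3 + 3 + 3 = 87 GB.
Lower bound: ⌈87/25⌉ = 4 hosts.
A packing using 4 hosts:
  host 1: 18 + 7 = 25
  host 2: 8 + 8 + 8 = 24
  host 3: 6 + 6 + 5 + 4 + 4 = 25
  host 4: 4 + 3 + 3 + 3 = 13
This matches the lower bound, so 4 is optimal.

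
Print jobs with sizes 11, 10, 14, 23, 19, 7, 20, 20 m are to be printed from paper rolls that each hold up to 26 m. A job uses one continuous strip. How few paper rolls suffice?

6

Total = 23 + 20 + 20 + 19 + 14 + 11 + 10 + 7 = 124 m.
Lower bound: ⌈124/26⌉ = 5 paper rolls.
A packing using 6 paper rolls:
  roll 1: 23 = 23
  roll 2: 20 = 20
  roll 3: 20 = 20
  roll 4: 19 + 7 = 26
  roll 5: 14 + 11 = 25
  roll 6: 10 = 10
No arrangement into 5 paper rolls stays within capacity, so 6 is optimal.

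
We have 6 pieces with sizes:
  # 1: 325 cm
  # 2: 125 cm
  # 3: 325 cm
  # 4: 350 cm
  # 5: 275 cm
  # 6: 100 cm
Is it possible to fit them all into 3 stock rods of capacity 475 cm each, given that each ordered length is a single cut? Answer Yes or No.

Total = 1500 cm; ⌈1500/475⌉ = 4.
At least 4 stock rods are required, but only 3 are allowed.

No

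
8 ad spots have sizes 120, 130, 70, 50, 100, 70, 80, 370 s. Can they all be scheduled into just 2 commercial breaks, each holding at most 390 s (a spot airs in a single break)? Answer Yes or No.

No

Total = 990 s; ⌈990/390⌉ = 3.
At least 3 commercial breaks are required, but only 2 are allowed.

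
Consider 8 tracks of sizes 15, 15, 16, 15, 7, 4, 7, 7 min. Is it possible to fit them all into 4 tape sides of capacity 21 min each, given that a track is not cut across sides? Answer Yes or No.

Total = 86 min; ⌈86/21⌉ = 5.
At least 5 tape sides are required, but only 4 are allowed.

No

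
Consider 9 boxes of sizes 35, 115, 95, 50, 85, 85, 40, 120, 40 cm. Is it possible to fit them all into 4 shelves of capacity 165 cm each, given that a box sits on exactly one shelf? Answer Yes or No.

Total = 665 cm; ⌈665/165⌉ = 5.
At least 5 shelves are required, but only 4 are allowed.

No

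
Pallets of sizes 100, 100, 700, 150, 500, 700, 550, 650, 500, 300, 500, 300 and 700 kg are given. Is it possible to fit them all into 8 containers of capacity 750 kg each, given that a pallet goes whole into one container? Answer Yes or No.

Total = 5750 kg; ⌈5750/750⌉ = 8.
The bound of 8 does not rule out 8, but exhaustive search shows no assignment into 8 containers of capacity 750 kg exists — the minimum is 9.

No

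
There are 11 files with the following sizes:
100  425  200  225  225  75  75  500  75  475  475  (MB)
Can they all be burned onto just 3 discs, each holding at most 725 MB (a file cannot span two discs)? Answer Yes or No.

Total = 2850 MB; ⌈2850/725⌉ = 4.
At least 4 discs are required, but only 3 are allowed.

No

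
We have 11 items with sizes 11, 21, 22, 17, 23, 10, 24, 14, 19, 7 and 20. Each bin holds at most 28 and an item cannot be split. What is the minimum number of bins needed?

Total = 24 + 23 + 22 + 21 + 20 + 19 + 17 + 14 + 11 + 10 + 7 = 188.
Lower bound: ⌈188/28⌉ = 7 bins.
A packing using 8 bins:
  bin 1: 24 = 24
  bin 2: 23 = 23
  bin 3: 22 = 22
  bin 4: 21 + 7 = 28
  bin 5: 20 = 20
  bin 6: 19 = 19
  bin 7: 17 + 11 = 28
  bin 8: 14 + 10 = 24
No arrangement into 7 bins stays within capacity, so 8 is optimal.

8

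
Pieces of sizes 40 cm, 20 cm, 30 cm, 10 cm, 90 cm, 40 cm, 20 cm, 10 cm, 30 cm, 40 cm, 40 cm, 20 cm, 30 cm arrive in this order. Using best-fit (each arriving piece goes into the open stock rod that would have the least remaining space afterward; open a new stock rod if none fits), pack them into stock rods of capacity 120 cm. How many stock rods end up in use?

  40 → stock rod 1 (new)  [load 40/120]
  20 → stock rod 1  [load 60/120]
  30 → stock rod 1  [load 90/120]
  10 → stock rod 1  [load 100/120]
  90 → stock rod 2 (new)  [load 90/120]
  40 → stock rod 3 (new)  [load 40/120]
  20 → stock rod 1  [load 120/120]
  10 → stock rod 2  [load 100/120]
  30 → stock rod 3  [load 70/120]
  40 → stock rod 3  [load 110/120]
  40 → stock rod 4 (new)  [load 40/120]
  20 → stock rod 2  [load 120/120]
  30 → stock rod 4  [load 70/120]
4 stock rods opened.

4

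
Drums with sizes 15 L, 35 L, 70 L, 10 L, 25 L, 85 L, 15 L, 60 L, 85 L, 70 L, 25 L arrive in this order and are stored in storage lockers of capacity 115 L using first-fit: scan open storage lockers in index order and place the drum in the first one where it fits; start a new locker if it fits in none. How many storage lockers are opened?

6

  15 → locker 1 (new)  [load 15/115]
  35 → locker 1  [load 50/115]
  70 → locker 2 (new)  [load 70/115]
  10 → locker 1  [load 60/115]
  25 → locker 1  [load 85/115]
  85 → locker 3 (new)  [load 85/115]
  15 → locker 1  [load 100/115]
  60 → locker 4 (new)  [load 60/115]
  85 → locker 5 (new)  [load 85/115]
  70 → locker 6 (new)  [load 70/115]
  25 → locker 2  [load 95/115]
6 storage lockers opened.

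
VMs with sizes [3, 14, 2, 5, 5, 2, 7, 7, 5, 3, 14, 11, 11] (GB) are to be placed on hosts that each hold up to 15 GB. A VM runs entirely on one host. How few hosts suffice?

Total = 14 + 14 + 11 + 11 + 7 + 7 + 5 + 5 + 5 + 3 + 3 + 2 + 2 = 89 GB.
Lower bound: ⌈89/15⌉ = 6 hosts.
A packing using 7 hosts:
  host 1: 14 = 14
  host 2: 14 = 14
  host 3: 11 + 3 = 14
  host 4: 11 + 3 = 14
  host 5: 7 + 7 = 14
  host 6: 5 + 5 + 5 = 15
  host 7: 2 + 2 = 4
No arrangement into 6 hosts stays within capacity, so 7 is optimal.

7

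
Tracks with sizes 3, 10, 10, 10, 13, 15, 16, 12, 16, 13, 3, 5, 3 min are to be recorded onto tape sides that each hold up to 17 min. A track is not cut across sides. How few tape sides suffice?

Total = 16 + 16 + 15 + 13 + 13 + 12 + 10 + 10 + 10 + 5 + 3 + 3 + 3 = 129 min.
Lower bound: ⌈129/17⌉ = 8 tape sides.
Also, 9 tracks each exceed 17/2 min, and no two of those can share a side, so at least 9 tape sides are needed.
A packing using 9 tape sides:
  side 1: 16 = 16
  side 2: 16 = 16
  side 3: 15 = 15
  side 4: 13 + 3 = 16
  side 5: 13 + 3 = 16
  side 6: 12 + 5 = 17
  side 7: 10 + 3 = 13
  side 8: 10 = 10
  side 9: 10 = 10
This matches the lower bound, so 9 is optimal.

9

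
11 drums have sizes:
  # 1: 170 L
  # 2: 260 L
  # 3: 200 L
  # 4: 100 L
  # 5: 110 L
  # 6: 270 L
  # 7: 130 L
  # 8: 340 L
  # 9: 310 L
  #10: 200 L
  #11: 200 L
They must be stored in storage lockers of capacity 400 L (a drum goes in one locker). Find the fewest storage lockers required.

7

Total = 340 + 310 + 270 + 260 + 200 + 200 + 200 + 170 + 130 + 110 + 100 = 2290 L.
Lower bound: ⌈2290/400⌉ = 6 storage lockers.
A packing using 7 storage lockers:
  locker 1: 340 = 340
  locker 2: 310 = 310
  locker 3: 270 + 130 = 400
  locker 4: 260 + 110 = 370
  locker 5: 200 + 200 = 400
  locker 6: 200 + 170 = 370
  locker 7: 100 = 100
No arrangement into 6 storage lockers stays within capacity, so 7 is optimal.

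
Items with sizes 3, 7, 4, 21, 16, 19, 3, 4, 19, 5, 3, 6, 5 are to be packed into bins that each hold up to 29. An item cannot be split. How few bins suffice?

4

Total = 21 + 19 + 19 + 16 + 7 + 6 + 5 + 5 + 4 + 4 + 3 + 3 + 3 = 115.
Lower bound: ⌈115/29⌉ = 4 bins.
A packing using 4 bins:
  bin 1: 21 + 7 = 28
  bin 2: 19 + 6 + 4 = 29
  bin 3: 19 + 5 + 5 = 29
  bin 4: 16 + 4 + 3 + 3 + 3 = 29
This matches the lower bound, so 4 is optimal.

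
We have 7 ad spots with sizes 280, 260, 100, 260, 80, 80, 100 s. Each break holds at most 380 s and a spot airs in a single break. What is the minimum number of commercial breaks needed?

4

Total = 280 + 260 + 260 + 100 + 100 + 80 + 80 = 1160 s.
Lower bound: ⌈1160/380⌉ = 4 commercial breaks.
A packing using 4 commercial breaks:
  break 1: 280 + 100 = 380
  break 2: 260 + 100 = 360
  break 3: 260 + 80 = 340
  break 4: 80 = 80
This matches the lower bound, so 4 is optimal.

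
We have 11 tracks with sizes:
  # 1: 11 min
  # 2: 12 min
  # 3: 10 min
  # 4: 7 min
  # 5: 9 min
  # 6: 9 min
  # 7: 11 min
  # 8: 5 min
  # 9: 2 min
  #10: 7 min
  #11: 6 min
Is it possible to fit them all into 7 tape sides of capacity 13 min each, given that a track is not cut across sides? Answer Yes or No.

Total = 89 min; ⌈89/13⌉ = 7.
8 tracks each exceed half the capacity and cannot share a side, forcing at least 8 tape sides.
At least 8 tape sides are required, but only 7 are allowed.

No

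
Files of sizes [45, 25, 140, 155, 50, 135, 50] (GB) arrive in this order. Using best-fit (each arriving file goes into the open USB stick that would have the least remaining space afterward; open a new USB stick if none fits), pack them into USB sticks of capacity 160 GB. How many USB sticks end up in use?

5

  45 → USB stick 1 (new)  [load 45/160]
  25 → USB stick 1  [load 70/160]
  140 → USB stick 2 (new)  [load 140/160]
  155 → USB stick 3 (new)  [load 155/160]
  50 → USB stick 1  [load 120/160]
  135 → USB stick 4 (new)  [load 135/160]
  50 → USB stick 5 (new)  [load 50/160]
5 USB sticks opened.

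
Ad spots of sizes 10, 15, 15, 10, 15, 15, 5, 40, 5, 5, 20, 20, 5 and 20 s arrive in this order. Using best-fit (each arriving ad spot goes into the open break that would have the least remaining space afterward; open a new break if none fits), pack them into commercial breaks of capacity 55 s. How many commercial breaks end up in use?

4

  10 → break 1 (new)  [load 10/55]
  15 → break 1  [load 25/55]
  15 → break 1  [load 40/55]
  10 → break 1  [load 50/55]
  15 → break 2 (new)  [load 15/55]
  15 → break 2  [load 30/55]
  5 → break 1  [load 55/55]
  40 → break 3 (new)  [load 40/55]
  5 → break 3  [load 45/55]
  5 → break 3  [load 50/55]
  20 → break 2  [load 50/55]
  20 → break 4 (new)  [load 20/55]
  5 → break 2  [load 55/55]
  20 → break 4  [load 40/55]
4 commercial breaks opened.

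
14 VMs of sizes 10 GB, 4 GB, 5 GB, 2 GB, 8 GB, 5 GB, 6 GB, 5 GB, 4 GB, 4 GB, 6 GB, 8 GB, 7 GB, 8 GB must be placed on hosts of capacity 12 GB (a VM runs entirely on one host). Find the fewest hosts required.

Total = 10 + 8 + 8 + 8 + 7 + 6 + 6 + 5 + 5 + 5 + 4 + 4 + 4 + 2 = 82 GB.
Lower bound: ⌈82/12⌉ = 7 hosts.
A packing using 7 hosts:
  host 1: 10 + 2 = 12
  host 2: 8 + 4 = 12
  host 3: 8 + 4 = 12
  host 4: 8 + 4 = 12
  host 5: 7 + 5 = 12
  host 6: 6 + 6 = 12
  host 7: 5 + 5 = 10
This matches the lower bound, so 7 is optimal.

7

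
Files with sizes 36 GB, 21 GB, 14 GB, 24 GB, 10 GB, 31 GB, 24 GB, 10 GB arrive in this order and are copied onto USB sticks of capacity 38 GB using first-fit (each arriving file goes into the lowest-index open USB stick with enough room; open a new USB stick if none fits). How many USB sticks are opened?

  36 → USB stick 1 (new)  [load 36/38]
  21 → USB stick 2 (new)  [load 21/38]
  14 → USB stick 2  [load 35/38]
  24 → USB stick 3 (new)  [load 24/38]
  10 → USB stick 3  [load 34/38]
  31 → USB stick 4 (new)  [load 31/38]
  24 → USB stick 5 (new)  [load 24/38]
  10 → USB stick 5  [load 34/38]
5 USB sticks opened.

5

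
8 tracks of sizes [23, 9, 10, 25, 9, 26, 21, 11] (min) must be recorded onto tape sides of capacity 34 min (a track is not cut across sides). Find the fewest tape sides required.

Total = 26 + 25 + 23 + 21 + 11 + 10 + 9 + 9 = 134 min.
Lower bound: ⌈134/34⌉ = 4 tape sides.
A packing using 5 tape sides:
  side 1: 26 = 26
  side 2: 25 + 9 = 34
  side 3: 23 + 11 = 34
  side 4: 21 + 10 = 31
  side 5: 9 = 9
No arrangement into 4 tape sides stays within capacity, so 5 is optimal.

5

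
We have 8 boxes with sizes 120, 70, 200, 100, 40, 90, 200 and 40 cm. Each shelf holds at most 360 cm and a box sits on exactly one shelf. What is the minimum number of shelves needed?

3

Total = 200 + 200 + 120 + 100 + 90 + 70 + 40 + 40 = 860 cm.
Lower bound: ⌈860/360⌉ = 3 shelves.
A packing using 3 shelves:
  shelf 1: 200 + 120 + 40 = 360
  shelf 2: 200 + 100 + 40 = 340
  shelf 3: 90 + 70 = 160
This matches the lower bound, so 3 is optimal.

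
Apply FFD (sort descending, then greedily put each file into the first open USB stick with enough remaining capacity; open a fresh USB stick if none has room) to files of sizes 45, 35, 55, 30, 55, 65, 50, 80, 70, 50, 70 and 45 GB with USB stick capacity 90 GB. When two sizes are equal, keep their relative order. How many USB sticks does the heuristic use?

Sorted descending: 80, 70, 70, 65, 55, 55, 50, 50, 45, 45, 35, 30.
  80 → USB stick 1 (new)  [load 80/90]
  70 → USB stick 2 (new)  [load 70/90]
  70 → USB stick 3 (new)  [load 70/90]
  65 → USB stick 4 (new)  [load 65/90]
  55 → USB stick 5 (new)  [load 55/90]
  55 → USB stick 6 (new)  [load 55/90]
  50 → USB stick 7 (new)  [load 50/90]
  50 → USB stick 8 (new)  [load 50/90]
  45 → USB stick 9 (new)  [load 45/90]
  45 → USB stick 9  [load 90/90]
  35 → USB stick 5  [load 90/90]
  30 → USB stick 6  [load 85/90]
9 USB sticks opened.

9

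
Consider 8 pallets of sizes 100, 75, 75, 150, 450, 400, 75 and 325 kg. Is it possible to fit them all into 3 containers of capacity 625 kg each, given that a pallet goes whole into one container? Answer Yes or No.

A valid assignment using 3 containers:
  container 1: 450 + 150 = 600
  container 2: 400 + 100 + 75 = 575
  container 3: 325 + 75 + 75 = 475
Every load is within 625 kg, so 3 containers suffice.

Yes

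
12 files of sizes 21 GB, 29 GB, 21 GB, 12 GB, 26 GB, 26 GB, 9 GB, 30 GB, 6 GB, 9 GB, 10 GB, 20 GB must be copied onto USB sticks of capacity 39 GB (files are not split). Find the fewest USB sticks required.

7

Total = 30 + 29 + 26 + 26 + 21 + 21 + 20 + 12 + 10 + 9 + 9 + 6 = 219 GB.
Lower bound: ⌈219/39⌉ = 6 USB sticks.
Also, 7 files each exceed 39/2 GB, and no two of those can share a USB stick, so at least 7 USB sticks are needed.
A packing using 7 USB sticks:
  USB stick 1: 30 + 9 = 39
  USB stick 2: 29 + 10 = 39
  USB stick 3: 26 + 12 = 38
  USB stick 4: 26 + 9 = 35
  USB stick 5: 21 + 6 = 27
  USB stick 6: 21 = 21
  USB stick 7: 20 = 20
This matches the lower bound, so 7 is optimal.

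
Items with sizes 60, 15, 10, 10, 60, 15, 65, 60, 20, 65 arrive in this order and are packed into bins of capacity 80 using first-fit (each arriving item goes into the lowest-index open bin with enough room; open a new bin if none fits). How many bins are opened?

  60 → bin 1 (new)  [load 60/80]
  15 → bin 1  [load 75/80]
  10 → bin 2 (new)  [load 10/80]
  10 → bin 2  [load 20/80]
  60 → bin 2  [load 80/80]
  15 → bin 3 (new)  [load 15/80]
  65 → bin 3  [load 80/80]
  60 → bin 4 (new)  [load 60/80]
  20 → bin 4  [load 80/80]
  65 → bin 5 (new)  [load 65/80]
5 bins opened.

5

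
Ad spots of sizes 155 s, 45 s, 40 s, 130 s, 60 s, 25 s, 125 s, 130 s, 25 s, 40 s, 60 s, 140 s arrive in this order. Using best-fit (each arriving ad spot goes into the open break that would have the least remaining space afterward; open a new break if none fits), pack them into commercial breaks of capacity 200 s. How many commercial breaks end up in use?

  155 → break 1 (new)  [load 155/200]
  45 → break 1  [load 200/200]
  40 → break 2 (new)  [load 40/200]
  130 → break 2  [load 170/200]
  60 → break 3 (new)  [load 60/200]
  25 → break 2  [load 195/200]
  125 → break 3  [load 185/200]
  130 → break 4 (new)  [load 130/200]
  25 → break 4  [load 155/200]
  40 → break 4  [load 195/200]
  60 → break 5 (new)  [load 60/200]
  140 → break 5  [load 200/200]
5 commercial breaks opened.

5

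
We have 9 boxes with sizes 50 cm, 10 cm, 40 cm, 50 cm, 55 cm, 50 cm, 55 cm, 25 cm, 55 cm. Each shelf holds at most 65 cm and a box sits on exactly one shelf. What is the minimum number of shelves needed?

Total = 55 + 55 + 55 + 50 + 50 + 50 + 40 + 25 + 10 = 390 cm.
Lower bound: ⌈390/65⌉ = 6 shelves.
Also, 7 boxes each exceed 65/2 cm, and no two of those can share a shelf, so at least 7 shelves are needed.
A packing using 7 shelves:
  shelf 1: 55 + 10 = 65
  shelf 2: 55 = 55
  shelf 3: 55 = 55
  shelf 4: 50 = 50
  shelf 5: 50 = 50
  shelf 6: 50 = 50
  shelf 7: 40 + 25 = 65
This matches the lower bound, so 7 is optimal.

7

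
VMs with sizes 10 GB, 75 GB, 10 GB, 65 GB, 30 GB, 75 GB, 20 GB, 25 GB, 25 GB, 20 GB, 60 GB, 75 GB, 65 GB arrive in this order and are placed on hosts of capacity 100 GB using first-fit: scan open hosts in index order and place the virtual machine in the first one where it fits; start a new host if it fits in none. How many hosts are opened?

  10 → host 1 (new)  [load 10/100]
  75 → host 1  [load 85/100]
  10 → host 1  [load 95/100]
  65 → host 2 (new)  [load 65/100]
  30 → host 2  [load 95/100]
  75 → host 3 (new)  [load 75/100]
  20 → host 3  [load 95/100]
  25 → host 4 (new)  [load 25/100]
  25 → host 4  [load 50/100]
  20 → host 4  [load 70/100]
  60 → host 5 (new)  [load 60/100]
  75 → host 6 (new)  [load 75/100]
  65 → host 7 (new)  [load 65/100]
7 hosts opened.

7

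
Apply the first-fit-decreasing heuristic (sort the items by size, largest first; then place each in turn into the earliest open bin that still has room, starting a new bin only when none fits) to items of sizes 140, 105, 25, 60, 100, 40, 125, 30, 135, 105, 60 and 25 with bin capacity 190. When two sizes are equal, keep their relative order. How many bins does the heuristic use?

Sorted descending: 140, 135, 125, 105, 105, 100, 60, 60, 40, 30, 25, 25.
  140 → bin 1 (new)  [load 140/190]
  135 → bin 2 (new)  [load 135/190]
  125 → bin 3 (new)  [load 125/190]
  105 → bin 4 (new)  [load 105/190]
  105 → bin 5 (new)  [load 105/190]
  100 → bin 6 (new)  [load 100/190]
  60 → bin 3  [load 185/190]
  60 → bin 4  [load 165/190]
  40 → bin 1  [load 180/190]
  30 → bin 2  [load 165/190]
  25 → bin 2  [load 190/190]
  25 → bin 4  [load 190/190]
6 bins opened.

6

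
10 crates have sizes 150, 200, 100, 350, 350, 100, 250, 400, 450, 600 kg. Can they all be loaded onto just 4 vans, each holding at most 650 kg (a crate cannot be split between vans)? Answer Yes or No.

No

Total = 2950 kg; ⌈2950/650⌉ = 5.
At least 5 vans are required, but only 4 are allowed.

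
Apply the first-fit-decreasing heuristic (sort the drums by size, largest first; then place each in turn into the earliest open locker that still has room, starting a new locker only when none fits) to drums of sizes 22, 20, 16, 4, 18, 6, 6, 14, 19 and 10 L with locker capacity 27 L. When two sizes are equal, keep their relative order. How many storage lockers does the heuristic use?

6

Sorted descending: 22, 20, 19, 18, 16, 14, 10, 6, 6, 4.
  22 → locker 1 (new)  [load 22/27]
  20 → locker 2 (new)  [load 20/27]
  19 → locker 3 (new)  [load 19/27]
  18 → locker 4 (new)  [load 18/27]
  16 → locker 5 (new)  [load 16/27]
  14 → locker 6 (new)  [load 14/27]
  10 → locker 5  [load 26/27]
  6 → locker 2  [load 26/27]
  6 → locker 3  [load 25/27]
  4 → locker 1  [load 26/27]
6 storage lockers opened.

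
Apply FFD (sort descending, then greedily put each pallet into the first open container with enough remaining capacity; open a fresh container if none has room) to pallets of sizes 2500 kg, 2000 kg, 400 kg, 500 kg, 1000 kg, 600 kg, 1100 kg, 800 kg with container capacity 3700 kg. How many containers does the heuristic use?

Sorted descending: 2500, 2000, 1100, 1000, 800, 600, 500, 400.
  2500 → container 1 (new)  [load 2500/3700]
  2000 → container 2 (new)  [load 2000/3700]
  1100 → container 1  [load 3600/3700]
  1000 → container 2  [load 3000/3700]
  800 → container 3 (new)  [load 800/3700]
  600 → container 2  [load 3600/3700]
  500 → container 3  [load 1300/3700]
  400 → container 3  [load 1700/3700]
3 containers opened.

3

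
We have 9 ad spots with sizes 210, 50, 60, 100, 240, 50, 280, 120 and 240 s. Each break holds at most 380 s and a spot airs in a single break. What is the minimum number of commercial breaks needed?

Total = 280 + 240 + 240 + 210 + 120 + 100 + 60 + 50 + 50 = 1350 s.
Lower bound: ⌈1350/380⌉ = 4 commercial breaks.
A packing using 4 commercial breaks:
  break 1: 280 + 100 = 380
  break 2: 240 + 120 = 360
  break 3: 240 + 60 + 50 = 350
  break 4: 210 + 50 = 260
This matches the lower bound, so 4 is optimal.

4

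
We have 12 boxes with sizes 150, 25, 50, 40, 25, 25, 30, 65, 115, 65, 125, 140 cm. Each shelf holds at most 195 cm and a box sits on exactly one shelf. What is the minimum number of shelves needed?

Total = 150 + 140 + 125 + 115 + 65 + 65 + 50 + 40 + 30 + 25 + 25 + 25 = 855 cm.
Lower bound: ⌈855/195⌉ = 5 shelves.
A packing using 5 shelves:
  shelf 1: 150 + 40 = 190
  shelf 2: 140 + 50 = 190
  shelf 3: 125 + 65 = 190
  shelf 4: 115 + 65 = 180
  shelf 5: 30 + 25 + 25 + 25 = 105
This matches the lower bound, so 5 is optimal.

5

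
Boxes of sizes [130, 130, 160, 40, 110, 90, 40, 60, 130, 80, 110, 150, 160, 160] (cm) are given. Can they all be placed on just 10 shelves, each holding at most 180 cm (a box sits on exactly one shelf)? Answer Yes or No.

A valid assignment using 10 shelves:
  shelf 1: 160 = 160
  shelf 2: 160 = 160
  shelf 3: 160 = 160
  shelf 4: 150 = 150
  shelf 5: 130 + 40 = 170
  shelf 6: 130 + 40 = 170
  shelf 7: 130 = 130
  shelf 8: 110 + 60 = 170
  shelf 9: 110 = 110
  shelf 10: 90 + 80 = 170
Every load is within 180 cm, so 10 shelves suffice.

Yes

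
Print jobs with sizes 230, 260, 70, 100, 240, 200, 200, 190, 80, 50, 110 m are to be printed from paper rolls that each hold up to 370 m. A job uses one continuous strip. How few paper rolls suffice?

Total = 260 + 240 + 230 + 200 + 200 + 190 + 110 + 100 + 80 + 70 + 50 = 1730 m.
Lower bound: ⌈1730/370⌉ = 5 paper rolls.
Also, 6 print jobs each exceed 185 m, and no two of those can share a roll, so at least 6 paper rolls are needed.
A packing using 6 paper rolls:
  roll 1: 260 + 110 = 370
  roll 2: 240 + 100 = 340
  roll 3: 230 + 80 + 50 = 360
  roll 4: 200 + 70 = 270
  roll 5: 200 = 200
  roll 6: 190 = 190
This matches the lower bound, so 6 is optimal.

6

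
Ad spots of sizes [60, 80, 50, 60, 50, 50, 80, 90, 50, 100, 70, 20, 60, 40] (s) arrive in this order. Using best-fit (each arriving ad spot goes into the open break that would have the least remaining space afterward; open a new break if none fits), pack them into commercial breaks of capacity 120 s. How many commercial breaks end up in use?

  60 → break 1 (new)  [load 60/120]
  80 → break 2 (new)  [load 80/120]
  50 → break 1  [load 110/120]
  60 → break 3 (new)  [load 60/120]
  50 → break 3  [load 110/120]
  50 → break 4 (new)  [load 50/120]
  80 → break 5 (new)  [load 80/120]
  90 → break 6 (new)  [load 90/120]
  50 → break 4  [load 100/120]
  100 → break 7 (new)  [load 100/120]
  70 → break 8 (new)  [load 70/120]
  20 → break 4  [load 120/120]
  60 → break 9 (new)  [load 60/120]
  40 → break 2  [load 120/120]
9 commercial breaks opened.

9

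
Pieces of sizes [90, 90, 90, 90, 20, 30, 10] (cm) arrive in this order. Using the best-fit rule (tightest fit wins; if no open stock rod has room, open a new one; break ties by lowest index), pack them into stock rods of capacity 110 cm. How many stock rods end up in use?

  90 → stock rod 1 (new)  [load 90/110]
  90 → stock rod 2 (new)  [load 90/110]
  90 → stock rod 3 (new)  [load 90/110]
  90 → stock rod 4 (new)  [load 90/110]
  20 → stock rod 1  [load 110/110]
  30 → stock rod 5 (new)  [load 30/110]
  10 → stock rod 2  [load 100/110]
5 stock rods opened.

5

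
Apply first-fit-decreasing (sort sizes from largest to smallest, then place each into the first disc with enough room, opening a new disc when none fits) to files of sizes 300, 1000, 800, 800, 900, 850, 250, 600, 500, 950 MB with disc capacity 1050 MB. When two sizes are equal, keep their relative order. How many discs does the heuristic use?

8

Sorted descending: 1000, 950, 900, 850, 800, 800, 600, 500, 300, 250.
  1000 → disc 1 (new)  [load 1000/1050]
  950 → disc 2 (new)  [load 950/1050]
  900 → disc 3 (new)  [load 900/1050]
  850 → disc 4 (new)  [load 850/1050]
  800 → disc 5 (new)  [load 800/1050]
  800 → disc 6 (new)  [load 800/1050]
  600 → disc 7 (new)  [load 600/1050]
  500 → disc 8 (new)  [load 500/1050]
  300 → disc 7  [load 900/1050]
  250 → disc 5  [load 1050/1050]
8 discs opened.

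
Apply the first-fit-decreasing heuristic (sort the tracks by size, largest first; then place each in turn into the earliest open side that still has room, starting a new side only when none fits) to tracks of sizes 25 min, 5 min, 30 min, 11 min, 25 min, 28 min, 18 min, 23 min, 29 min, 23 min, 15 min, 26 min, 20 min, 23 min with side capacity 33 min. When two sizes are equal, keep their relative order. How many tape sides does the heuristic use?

11

Sorted descending: 30, 29, 28, 26, 25, 25, 23, 23, 23, 20, 18, 15, 11, 5.
  30 → side 1 (new)  [load 30/33]
  29 → side 2 (new)  [load 29/33]
  28 → side 3 (new)  [load 28/33]
  26 → side 4 (new)  [load 26/33]
  25 → side 5 (new)  [load 25/33]
  25 → side 6 (new)  [load 25/33]
  23 → side 7 (new)  [load 23/33]
  23 → side 8 (new)  [load 23/33]
  23 → side 9 (new)  [load 23/33]
  20 → side 10 (new)  [load 20/33]
  18 → side 11 (new)  [load 18/33]
  15 → side 11  [load 33/33]
  11 → side 10  [load 31/33]
  5 → side 3  [load 33/33]
11 tape sides opened.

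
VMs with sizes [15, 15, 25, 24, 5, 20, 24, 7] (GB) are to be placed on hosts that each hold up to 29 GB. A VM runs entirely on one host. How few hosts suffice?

6

Total = 25 + 24 + 24 + 20 + 15 + 15 + 7 + 5 = 135 GB.
Lower bound: ⌈135/29⌉ = 5 hosts.
Also, 6 VMs each exceed 29/2 GB, and no two of those can share a host, so at least 6 hosts are needed.
A packing using 6 hosts:
  host 1: 25 = 25
  host 2: 24 + 5 = 29
  host 3: 24 = 24
  host 4: 20 + 7 = 27
  host 5: 15 = 15
  host 6: 15 = 15
This matches the lower bound, so 6 is optimal.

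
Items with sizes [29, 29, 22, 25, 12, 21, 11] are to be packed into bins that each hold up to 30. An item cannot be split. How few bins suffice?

6

Total = 29 + 29 + 25 + 22 + 21 + 12 + 11 = 149.
Lower bound: ⌈149/30⌉ = 5 bins.
A packing using 6 bins:
  bin 1: 29 = 29
  bin 2: 29 = 29
  bin 3: 25 = 25
  bin 4: 22 = 22
  bin 5: 21 = 21
  bin 6: 12 + 11 = 23
No arrangement into 5 bins stays within capacity, so 6 is optimal.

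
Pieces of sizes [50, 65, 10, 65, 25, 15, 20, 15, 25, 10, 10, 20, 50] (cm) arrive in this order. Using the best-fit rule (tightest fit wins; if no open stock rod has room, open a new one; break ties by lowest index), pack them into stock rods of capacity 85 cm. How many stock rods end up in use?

  50 → stock rod 1 (new)  [load 50/85]
  65 → stock rod 2 (new)  [load 65/85]
  10 → stock rod 2  [load 75/85]
  65 → stock rod 3 (new)  [load 65/85]
  25 → stock rod 1  [load 75/85]
  15 → stock rod 3  [load 80/85]
  20 → stock rod 4 (new)  [load 20/85]
  15 → stock rod 4  [load 35/85]
  25 → stock rod 4  [load 60/85]
  10 → stock rod 1  [load 85/85]
  10 → stock rod 2  [load 85/85]
  20 → stock rod 4  [load 80/85]
  50 → stock rod 5 (new)  [load 50/85]
5 stock rods opened.

5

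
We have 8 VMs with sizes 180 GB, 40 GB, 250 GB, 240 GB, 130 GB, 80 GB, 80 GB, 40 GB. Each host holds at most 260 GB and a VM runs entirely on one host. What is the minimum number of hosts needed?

Total = 250 + 240 + 180 + 130 + 80 + 80 + 40 + 40 = 1040 GB.
Lower bound: ⌈1040/260⌉ = 4 hosts.
A packing using 5 hosts:
  host 1: 250 = 250
  host 2: 240 = 240
  host 3: 180 + 80 = 260
  host 4: 130 + 80 + 40 = 250
  host 5: 40 = 40
No arrangement into 4 hosts stays within capacity, so 5 is optimal.

5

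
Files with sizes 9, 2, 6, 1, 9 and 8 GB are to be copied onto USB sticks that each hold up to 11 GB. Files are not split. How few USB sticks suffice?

4

Total = 9 + 9 + 8 + 6 + 2 + 1 = 35 GB.
Lower bound: ⌈35/11⌉ = 4 USB sticks.
A packing using 4 USB sticks:
  USB stick 1: 9 + 2 = 11
  USB stick 2: 9 + 1 = 10
  USB stick 3: 8 = 8
  USB stick 4: 6 = 6
This matches the lower bound, so 4 is optimal.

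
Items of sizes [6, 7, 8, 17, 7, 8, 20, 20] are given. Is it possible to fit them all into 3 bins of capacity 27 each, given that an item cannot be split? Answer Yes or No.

No

Total = 93; ⌈93/27⌉ = 4.
At least 4 bins are required, but only 3 are allowed.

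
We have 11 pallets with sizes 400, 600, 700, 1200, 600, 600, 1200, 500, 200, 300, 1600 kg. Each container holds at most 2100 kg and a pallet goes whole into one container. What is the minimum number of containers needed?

Total = 1600 + 1200 + 1200 + 700 + 600 + 600 + 600 + 500 + 400 + 300 + 200 = 7900 kg.
Lower bound: ⌈7900/2100⌉ = 4 containers.
A packing using 4 containers:
  container 1: 1600 + 500 = 2100
  container 2: 1200 + 700 + 200 = 2100
  container 3: 1200 + 600 + 300 = 2100
  container 4: 600 + 600 + 400 = 1600
This matches the lower bound, so 4 is optimal.

4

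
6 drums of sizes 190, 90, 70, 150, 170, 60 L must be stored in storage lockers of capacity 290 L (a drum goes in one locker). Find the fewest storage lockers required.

3

Total = 190 + 170 + 150 + 90 + 70 + 60 = 730 L.
Lower bound: ⌈730/290⌉ = 3 storage lockers.
A packing using 3 storage lockers:
  locker 1: 190 + 90 = 280
  locker 2: 170 + 70 = 240
  locker 3: 150 + 60 = 210
This matches the lower bound, so 3 is optimal.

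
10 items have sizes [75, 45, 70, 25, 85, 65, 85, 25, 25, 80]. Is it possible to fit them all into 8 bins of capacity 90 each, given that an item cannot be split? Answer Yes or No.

Yes

A valid assignment using 8 bins:
  bin 1: 85 = 85
  bin 2: 85 = 85
  bin 3: 80 = 80
  bin 4: 75 = 75
  bin 5: 70 = 70
  bin 6: 65 + 25 = 90
  bin 7: 45 + 25 = 70
  bin 8: 25 = 25
Every load is within 90, so 8 bins suffice.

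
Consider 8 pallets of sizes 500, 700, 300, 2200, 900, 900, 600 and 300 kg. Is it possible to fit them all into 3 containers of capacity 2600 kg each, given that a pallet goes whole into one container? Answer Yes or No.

A valid assignment using 3 containers:
  container 1: 2200 + 300 = 2500
  container 2: 900 + 900 + 700 = 2500
  container 3: 600 + 500 + 300 = 1400
Every load is within 2600 kg, so 3 containers suffice.

Yes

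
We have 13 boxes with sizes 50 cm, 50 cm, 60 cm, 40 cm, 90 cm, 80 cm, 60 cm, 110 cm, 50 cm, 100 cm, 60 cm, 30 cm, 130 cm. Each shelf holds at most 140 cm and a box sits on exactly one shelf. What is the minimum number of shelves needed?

Total = 130 + 110 + 100 + 90 + 80 + 60 + 60 + 60 + 50 + 50 + 50 + 40 + 30 = 910 cm.
Lower bound: ⌈910/140⌉ = 7 shelves.
A packing using 7 shelves:
  shelf 1: 130 = 130
  shelf 2: 110 + 30 = 140
  shelf 3: 100 + 40 = 140
  shelf 4: 90 + 50 = 140
  shelf 5: 80 + 60 = 140
  shelf 6: 60 + 60 = 120
  shelf 7: 50 + 50 = 100
This matches the lower bound, so 7 is optimal.

7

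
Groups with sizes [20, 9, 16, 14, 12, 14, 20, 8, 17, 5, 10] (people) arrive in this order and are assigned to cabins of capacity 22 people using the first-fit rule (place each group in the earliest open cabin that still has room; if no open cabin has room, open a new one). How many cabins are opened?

  20 → cabin 1 (new)  [load 20/22]
  9 → cabin 2 (new)  [load 9/22]
  16 → cabin 3 (new)  [load 16/22]
  14 → cabin 4 (new)  [load 14/22]
  12 → cabin 2  [load 21/22]
  14 → cabin 5 (new)  [load 14/22]
  20 → cabin 6 (new)  [load 20/22]
  8 → cabin 4  [load 22/22]
  17 → cabin 7 (new)  [load 17/22]
  5 → cabin 3  [load 21/22]
  10 → cabin 8 (new)  [load 10/22]
8 cabins opened.

8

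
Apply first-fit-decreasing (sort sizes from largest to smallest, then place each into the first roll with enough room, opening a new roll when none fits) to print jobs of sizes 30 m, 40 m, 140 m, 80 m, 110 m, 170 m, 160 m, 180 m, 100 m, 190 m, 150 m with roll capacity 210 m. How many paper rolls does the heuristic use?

8

Sorted descending: 190, 180, 170, 160, 150, 140, 110, 100, 80, 40, 30.
  190 → roll 1 (new)  [load 190/210]
  180 → roll 2 (new)  [load 180/210]
  170 → roll 3 (new)  [load 170/210]
  160 → roll 4 (new)  [load 160/210]
  150 → roll 5 (new)  [load 150/210]
  140 → roll 6 (new)  [load 140/210]
  110 → roll 7 (new)  [load 110/210]
  100 → roll 7  [load 210/210]
  80 → roll 8 (new)  [load 80/210]
  40 → roll 3  [load 210/210]
  30 → roll 2  [load 210/210]
8 paper rolls opened.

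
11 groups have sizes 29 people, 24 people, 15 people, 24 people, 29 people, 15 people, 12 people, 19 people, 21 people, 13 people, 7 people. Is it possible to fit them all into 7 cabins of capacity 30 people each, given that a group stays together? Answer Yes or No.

Total = 208 people; ⌈208/30⌉ = 7.
The bound of 7 does not rule out 7, but exhaustive search shows no assignment into 7 cabins of capacity 30 people exists — the minimum is 8.

No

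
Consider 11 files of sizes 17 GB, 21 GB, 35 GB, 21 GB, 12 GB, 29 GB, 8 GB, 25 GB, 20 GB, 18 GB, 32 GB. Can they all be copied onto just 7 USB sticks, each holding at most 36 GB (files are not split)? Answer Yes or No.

No

Total = 238 GB; ⌈238/36⌉ = 7.
The bound of 7 does not rule out 7, but exhaustive search shows no assignment into 7 USB sticks of capacity 36 GB exists — the minimum is 8.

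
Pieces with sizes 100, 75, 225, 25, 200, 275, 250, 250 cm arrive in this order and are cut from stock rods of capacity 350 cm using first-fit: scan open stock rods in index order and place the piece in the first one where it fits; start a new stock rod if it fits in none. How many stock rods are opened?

6

  100 → stock rod 1 (new)  [load 100/350]
  75 → stock rod 1  [load 175/350]
  225 → stock rod 2 (new)  [load 225/350]
  25 → stock rod 1  [load 200/350]
  200 → stock rod 3 (new)  [load 200/350]
  275 → stock rod 4 (new)  [load 275/350]
  250 → stock rod 5 (new)  [load 250/350]
  250 → stock rod 6 (new)  [load 250/350]
6 stock rods opened.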